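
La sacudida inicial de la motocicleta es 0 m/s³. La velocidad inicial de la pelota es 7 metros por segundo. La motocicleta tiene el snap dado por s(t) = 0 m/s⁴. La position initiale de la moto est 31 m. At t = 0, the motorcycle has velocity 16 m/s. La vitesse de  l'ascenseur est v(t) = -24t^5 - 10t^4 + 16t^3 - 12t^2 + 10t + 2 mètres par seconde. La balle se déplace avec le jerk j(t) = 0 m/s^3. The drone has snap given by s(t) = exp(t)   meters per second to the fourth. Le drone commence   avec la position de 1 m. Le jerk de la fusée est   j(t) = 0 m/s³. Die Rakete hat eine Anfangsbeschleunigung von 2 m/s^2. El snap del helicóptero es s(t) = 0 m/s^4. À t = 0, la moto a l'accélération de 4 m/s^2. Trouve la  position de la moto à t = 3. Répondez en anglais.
Starting from snap s(t) = 0, we take 4 antiderivatives. Finding the integral of s(t) and using j(0) = 0: j(t) = 0. The antiderivative of jerk is acceleration. Using a(0) = 4, we get a(t) = 4. The integral of acceleration is velocity. Using v(0) = 16, we get v(t) = 4·t + 16. Finding the antiderivative of v(t) and using x(0) = 31: x(t) = 2·t^2 + 16·t + 31. From the given position equation x(t) = 2·t^2 + 16·t + 31, we substitute t = 3 to get x = 97.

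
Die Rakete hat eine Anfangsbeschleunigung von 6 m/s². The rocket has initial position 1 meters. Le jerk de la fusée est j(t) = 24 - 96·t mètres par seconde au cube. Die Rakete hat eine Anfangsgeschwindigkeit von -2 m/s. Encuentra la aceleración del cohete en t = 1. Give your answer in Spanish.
Partiendo de la sacudida j(t) = 24 - 96·t, tomamos 1 antiderivada. Tomando ∫j(t)dt y aplicando a(0) = 6, encontramos a(t) = -48·t^2 + 24·t + 6. De la ecuación de la aceleración a(t) = -48·t^2 + 24·t + 6, sustituimos t = 1 para obtener a = -18.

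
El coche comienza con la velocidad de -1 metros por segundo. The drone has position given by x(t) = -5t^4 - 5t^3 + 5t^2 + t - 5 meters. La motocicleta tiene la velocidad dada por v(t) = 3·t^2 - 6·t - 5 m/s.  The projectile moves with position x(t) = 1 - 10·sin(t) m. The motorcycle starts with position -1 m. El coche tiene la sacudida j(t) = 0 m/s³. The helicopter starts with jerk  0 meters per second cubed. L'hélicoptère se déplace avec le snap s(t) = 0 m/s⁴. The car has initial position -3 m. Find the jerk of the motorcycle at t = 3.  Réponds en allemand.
Wir müssen unsere Gleichung für die Geschwindigkeit v(t) = 3·t^2 - 6·t - 5 2-mal ableiten. Durch Ableiten von der Geschwindigkeit erhalten wir die Beschleunigung: a(t) = 6·t - 6. Die Ableitung von der Beschleunigung ergibt den Ruck: j(t) = 6. Wir haben den Ruck j(t) = 6. Durch Einsetzen von t = 3: j(3) = 6.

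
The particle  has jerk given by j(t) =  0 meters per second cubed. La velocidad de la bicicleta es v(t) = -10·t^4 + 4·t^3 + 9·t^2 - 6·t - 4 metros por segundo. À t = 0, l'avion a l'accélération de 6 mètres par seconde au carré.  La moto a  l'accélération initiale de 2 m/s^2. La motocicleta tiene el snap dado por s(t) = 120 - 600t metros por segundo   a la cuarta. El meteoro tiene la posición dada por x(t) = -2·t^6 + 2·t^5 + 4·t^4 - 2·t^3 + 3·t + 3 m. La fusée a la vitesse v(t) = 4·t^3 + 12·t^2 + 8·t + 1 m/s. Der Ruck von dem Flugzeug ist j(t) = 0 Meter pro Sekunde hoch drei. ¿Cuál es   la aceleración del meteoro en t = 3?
Debemos derivar nuestra ecuación de la posición x(t) = -2·t^6 + 2·t^5 + 4·t^4 - 2·t^3 + 3·t + 3 2 veces. Derivando la posición, obtenemos la velocidad: v(t) = -12·t^5 + 10·t^4 + 16·t^3 - 6·t^2 + 3. Tomando d/dt de v(t), encontramos a(t) = -60·t^4 + 40·t^3 + 48·t^2 - 12·t. Usando a(t) = -60·t^4 + 40·t^3 + 48·t^2 - 12·t y sustituyendo t = 3, encontramos a = -3384.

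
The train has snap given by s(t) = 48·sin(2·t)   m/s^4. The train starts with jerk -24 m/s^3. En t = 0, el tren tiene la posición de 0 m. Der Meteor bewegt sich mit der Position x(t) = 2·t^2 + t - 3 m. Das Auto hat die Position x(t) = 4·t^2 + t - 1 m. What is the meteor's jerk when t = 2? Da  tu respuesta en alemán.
Ausgehend von der Position x(t) = 2·t^2 + t - 3, nehmen wir 3 Ableitungen. Mit d/dt von x(t) finden wir v(t) = 4·t + 1. Durch Ableiten von der Geschwindigkeit erhalten wir die Beschleunigung: a(t) = 4. Mit d/dt von a(t) finden wir j(t) = 0. Aus der Gleichung für den Ruck j(t) = 0, setzen wir t = 2 ein und erhalten j = 0.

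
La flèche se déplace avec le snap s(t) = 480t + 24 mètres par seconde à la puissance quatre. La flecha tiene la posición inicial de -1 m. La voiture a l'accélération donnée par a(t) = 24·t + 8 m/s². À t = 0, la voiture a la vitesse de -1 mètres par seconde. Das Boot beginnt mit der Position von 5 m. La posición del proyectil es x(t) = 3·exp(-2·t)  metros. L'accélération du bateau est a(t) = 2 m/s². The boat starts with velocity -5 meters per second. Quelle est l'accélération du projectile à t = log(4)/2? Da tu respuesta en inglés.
We must differentiate our position equation x(t) = 3·exp(-2·t) 2 times. Taking d/dt of x(t), we find v(t) = -6·exp(-2·t). Differentiating velocity, we get acceleration: a(t) = 12·exp(-2·t). Using a(t) = 12·exp(-2·t) and substituting t = log(4)/2, we find a = 3.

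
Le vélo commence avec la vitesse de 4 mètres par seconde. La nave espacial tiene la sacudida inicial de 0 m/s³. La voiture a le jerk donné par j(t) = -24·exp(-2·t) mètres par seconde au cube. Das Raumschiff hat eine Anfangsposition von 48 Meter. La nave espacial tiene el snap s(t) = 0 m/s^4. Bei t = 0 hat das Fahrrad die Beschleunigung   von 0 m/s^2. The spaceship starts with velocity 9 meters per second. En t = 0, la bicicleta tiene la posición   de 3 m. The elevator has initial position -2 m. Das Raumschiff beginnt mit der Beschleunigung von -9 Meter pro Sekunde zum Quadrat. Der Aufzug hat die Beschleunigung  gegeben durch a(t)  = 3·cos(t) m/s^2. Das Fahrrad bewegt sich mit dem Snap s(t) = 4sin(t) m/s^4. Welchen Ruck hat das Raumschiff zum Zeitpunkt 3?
Um dies zu lösen, müssen wir 1 Stammfunktion unserer Gleichung für den Snap s(t) = 0 finden. Mit ∫s(t)dt und Anwendung von j(0) = 0, finden wir j(t) = 0. Mit j(t) = 0 und Einsetzen von t = 3, finden wir j = 0.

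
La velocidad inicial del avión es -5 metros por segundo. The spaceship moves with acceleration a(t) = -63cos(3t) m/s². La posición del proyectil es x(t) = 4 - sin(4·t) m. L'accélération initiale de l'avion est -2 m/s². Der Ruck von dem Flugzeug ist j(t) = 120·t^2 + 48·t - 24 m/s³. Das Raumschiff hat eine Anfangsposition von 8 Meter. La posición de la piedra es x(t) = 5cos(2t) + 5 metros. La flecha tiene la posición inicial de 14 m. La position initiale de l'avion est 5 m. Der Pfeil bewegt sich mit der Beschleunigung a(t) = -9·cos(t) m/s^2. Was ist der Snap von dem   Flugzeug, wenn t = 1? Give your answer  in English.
Starting from jerk j(t) = 120·t^2 + 48·t - 24, we take 1 derivative. Differentiating jerk, we get snap: s(t) = 240·t + 48. From the given snap equation s(t) = 240·t + 48, we substitute t = 1 to get s = 288.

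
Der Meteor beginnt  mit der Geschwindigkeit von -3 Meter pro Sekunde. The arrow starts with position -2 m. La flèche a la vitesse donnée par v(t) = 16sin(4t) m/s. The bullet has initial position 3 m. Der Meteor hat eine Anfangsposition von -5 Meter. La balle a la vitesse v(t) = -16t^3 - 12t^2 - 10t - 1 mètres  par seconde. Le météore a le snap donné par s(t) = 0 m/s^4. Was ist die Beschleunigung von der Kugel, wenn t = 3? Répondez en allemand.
Wir müssen unsere Gleichung für die Geschwindigkeit v(t) = -16·t^3 - 12·t^2 - 10·t - 1 1-mal ableiten. Die Ableitung von der Geschwindigkeit ergibt die Beschleunigung: a(t) = -48·t^2 - 24·t - 10. Mit a(t) = -48·t^2 - 24·t - 10 und Einsetzen von t = 3, finden wir a = -514.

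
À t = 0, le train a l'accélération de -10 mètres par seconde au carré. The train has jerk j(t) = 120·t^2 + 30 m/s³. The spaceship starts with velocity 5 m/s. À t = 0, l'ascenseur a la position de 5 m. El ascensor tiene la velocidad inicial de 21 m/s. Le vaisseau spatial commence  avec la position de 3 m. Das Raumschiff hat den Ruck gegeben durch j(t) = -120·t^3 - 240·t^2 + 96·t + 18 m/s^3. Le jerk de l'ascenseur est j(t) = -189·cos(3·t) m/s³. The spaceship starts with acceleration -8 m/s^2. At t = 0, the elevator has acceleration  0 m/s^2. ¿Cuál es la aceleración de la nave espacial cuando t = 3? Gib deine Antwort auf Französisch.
Nous devons trouver l'intégrale de notre équation du jerk j(t) = -120·t^3 - 240·t^2 + 96·t + 18 1 fois. La primitive du jerk, avec a(0) = -8, donne l'accélération: a(t) = -30·t^4 - 80·t^3 + 48·t^2 + 18·t - 8. Nous avons l'accélération a(t) = -30·t^4 - 80·t^3 + 48·t^2 + 18·t - 8. En substituant t = 3: a(3) = -4112.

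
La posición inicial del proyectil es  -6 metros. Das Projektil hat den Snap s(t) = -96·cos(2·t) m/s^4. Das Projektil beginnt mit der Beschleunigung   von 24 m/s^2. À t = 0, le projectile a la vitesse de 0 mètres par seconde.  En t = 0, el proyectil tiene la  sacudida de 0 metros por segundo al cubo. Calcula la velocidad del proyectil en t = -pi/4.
Partiendo del snap s(t) = -96·cos(2·t), tomamos 3 antiderivadas. La integral del snap es la sacudida. Usando j(0) = 0, obtenemos j(t) = -48·sin(2·t). La antiderivada de la sacudida es la aceleración. Usando a(0) = 24, obtenemos a(t) = 24·cos(2·t). Tomando ∫a(t)dt y aplicando v(0) = 0, encontramos v(t) = 12·sin(2·t). Tenemos la velocidad v(t) = 12·sin(2·t). Sustituyendo t = -pi/4: v(-pi/4) = -12.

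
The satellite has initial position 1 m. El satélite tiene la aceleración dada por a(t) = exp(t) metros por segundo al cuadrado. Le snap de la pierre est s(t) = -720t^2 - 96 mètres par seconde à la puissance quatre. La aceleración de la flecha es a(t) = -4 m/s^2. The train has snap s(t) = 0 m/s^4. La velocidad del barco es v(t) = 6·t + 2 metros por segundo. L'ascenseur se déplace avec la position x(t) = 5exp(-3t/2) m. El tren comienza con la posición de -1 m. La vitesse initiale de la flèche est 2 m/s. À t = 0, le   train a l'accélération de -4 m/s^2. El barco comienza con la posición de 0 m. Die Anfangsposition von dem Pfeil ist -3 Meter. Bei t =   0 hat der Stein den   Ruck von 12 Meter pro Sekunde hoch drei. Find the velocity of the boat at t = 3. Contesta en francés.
Nous avons la vitesse v(t) = 6·t + 2. En substituant t = 3: v(3) = 20.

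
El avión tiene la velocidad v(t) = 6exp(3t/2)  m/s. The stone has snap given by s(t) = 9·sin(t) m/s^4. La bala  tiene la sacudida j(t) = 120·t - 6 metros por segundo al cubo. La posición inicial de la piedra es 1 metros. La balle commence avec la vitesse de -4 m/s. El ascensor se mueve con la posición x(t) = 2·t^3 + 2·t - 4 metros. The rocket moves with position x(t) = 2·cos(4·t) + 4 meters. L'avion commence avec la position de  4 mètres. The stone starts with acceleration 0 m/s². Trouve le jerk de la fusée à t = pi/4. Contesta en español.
Para resolver esto, necesitamos tomar 3 derivadas de nuestra ecuación de la posición x(t) = 2·cos(4·t) + 4. La derivada de la posición da la velocidad: v(t) = -8·sin(4·t). La derivada de la velocidad da la aceleración: a(t) = -32·cos(4·t). Tomando d/dt de a(t), encontramos j(t) = 128·sin(4·t). Usando j(t) = 128·sin(4·t) y sustituyendo t = pi/4, encontramos j = 0.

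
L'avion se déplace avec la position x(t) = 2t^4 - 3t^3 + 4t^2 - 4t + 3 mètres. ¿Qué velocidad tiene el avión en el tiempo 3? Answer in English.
Starting from position x(t) = 2·t^4 - 3·t^3 + 4·t^2 - 4·t + 3, we take 1 derivative. Differentiating position, we get velocity: v(t) = 8·t^3 - 9·t^2 + 8·t - 4. We have velocity v(t) = 8·t^3 - 9·t^2 + 8·t - 4. Substituting t = 3: v(3) = 155.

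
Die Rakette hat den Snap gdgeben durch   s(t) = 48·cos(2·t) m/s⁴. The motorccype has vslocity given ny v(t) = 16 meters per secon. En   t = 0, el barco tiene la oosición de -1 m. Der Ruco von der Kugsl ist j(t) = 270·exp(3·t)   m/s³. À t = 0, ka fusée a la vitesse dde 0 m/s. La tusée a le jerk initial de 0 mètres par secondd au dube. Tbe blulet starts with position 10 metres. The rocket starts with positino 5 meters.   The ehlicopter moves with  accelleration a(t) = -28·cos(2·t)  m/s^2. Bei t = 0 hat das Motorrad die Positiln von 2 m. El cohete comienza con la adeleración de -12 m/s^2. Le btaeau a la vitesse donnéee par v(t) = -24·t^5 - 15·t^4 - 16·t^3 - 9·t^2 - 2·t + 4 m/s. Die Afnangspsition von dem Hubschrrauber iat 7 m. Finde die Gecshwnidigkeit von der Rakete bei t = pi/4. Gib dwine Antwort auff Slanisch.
Para resolver esto, necesitamos tomar 3 antiderivadas de nuestra ecuación del snap s(t) = 48·cos(2·t). Tomando ∫s(t)dt y aplicando j(0) = 0, encontramos j(t) = 24·sin(2·t). Integrando la sacudida y usando la condición inicial a(0) = -12, obtenemos a(t) = -12·cos(2·t). Integrando la aceleración y usando la condición inicial v(0) = 0, obtenemos v(t) = -6·sin(2·t). Tenemos la velocidad v(t) = -6·sin(2·t). Sustituyendo t = pi/4: v(pi/4) = -6.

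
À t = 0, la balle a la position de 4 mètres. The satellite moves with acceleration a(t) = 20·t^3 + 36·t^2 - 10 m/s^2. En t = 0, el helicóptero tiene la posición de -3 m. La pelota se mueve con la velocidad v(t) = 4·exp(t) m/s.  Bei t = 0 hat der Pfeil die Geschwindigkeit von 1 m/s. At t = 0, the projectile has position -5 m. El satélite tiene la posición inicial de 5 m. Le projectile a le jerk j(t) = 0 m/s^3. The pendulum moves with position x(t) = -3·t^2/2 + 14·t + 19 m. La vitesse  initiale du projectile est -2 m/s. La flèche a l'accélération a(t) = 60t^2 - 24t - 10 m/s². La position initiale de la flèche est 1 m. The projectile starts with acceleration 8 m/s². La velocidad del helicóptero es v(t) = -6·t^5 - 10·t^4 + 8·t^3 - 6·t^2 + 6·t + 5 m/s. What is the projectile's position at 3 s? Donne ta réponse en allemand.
Wir müssen unsere Gleichung für den Ruck j(t) = 0 3-mal integrieren. Die Stammfunktion von dem Ruck, mit a(0) = 8, ergibt die Beschleunigung: a(t) = 8. Mit ∫a(t)dt und Anwendung von v(0) = -2, finden wir v(t) = 8·t - 2. Durch Integration von der Geschwindigkeit und Verwendung der Anfangsbedingung x(0) = -5, erhalten wir x(t) = 4·t^2 - 2·t - 5. Mit x(t) = 4·t^2 - 2·t - 5 und Einsetzen von t = 3, finden wir x = 25.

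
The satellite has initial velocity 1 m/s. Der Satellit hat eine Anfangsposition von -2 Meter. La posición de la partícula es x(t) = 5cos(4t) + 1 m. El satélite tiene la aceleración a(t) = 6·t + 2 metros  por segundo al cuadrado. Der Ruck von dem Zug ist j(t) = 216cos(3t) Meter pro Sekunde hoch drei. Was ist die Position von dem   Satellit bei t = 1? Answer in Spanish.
Debemos encontrar la integral de nuestra ecuación de la aceleración a(t) = 6·t + 2 2 veces. Tomando ∫a(t)dt y aplicando v(0) = 1, encontramos v(t) = 3·t^2 + 2·t + 1. Tomando ∫v(t)dt y aplicando x(0) = -2, encontramos x(t) = t^3 + t^2 + t - 2. Usando x(t) = t^3 + t^2 + t - 2 y sustituyendo t = 1, encontramos x = 1.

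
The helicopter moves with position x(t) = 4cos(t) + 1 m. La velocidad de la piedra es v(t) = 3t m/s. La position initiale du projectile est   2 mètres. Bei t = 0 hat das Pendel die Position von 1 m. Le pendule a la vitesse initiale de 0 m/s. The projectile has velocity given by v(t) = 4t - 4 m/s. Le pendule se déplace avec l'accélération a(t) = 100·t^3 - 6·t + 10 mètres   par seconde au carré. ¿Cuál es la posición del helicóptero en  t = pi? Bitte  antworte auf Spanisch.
De la ecuación de la posición x(t) = 4·cos(t) + 1, sustituimos t = pi para obtener x = -3.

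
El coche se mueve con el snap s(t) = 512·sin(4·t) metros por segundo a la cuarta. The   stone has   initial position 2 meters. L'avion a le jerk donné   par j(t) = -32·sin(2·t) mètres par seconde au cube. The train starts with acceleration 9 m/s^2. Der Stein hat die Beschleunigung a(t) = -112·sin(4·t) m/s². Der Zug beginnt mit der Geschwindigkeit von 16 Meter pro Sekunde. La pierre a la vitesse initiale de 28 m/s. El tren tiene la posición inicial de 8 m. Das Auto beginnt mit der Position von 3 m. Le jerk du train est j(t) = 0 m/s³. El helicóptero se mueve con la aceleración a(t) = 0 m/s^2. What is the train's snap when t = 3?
Starting from jerk j(t) = 0, we take 1 derivative. Differentiating jerk, we get snap: s(t) = 0. From the given snap equation s(t) = 0, we substitute t = 3 to get s = 0.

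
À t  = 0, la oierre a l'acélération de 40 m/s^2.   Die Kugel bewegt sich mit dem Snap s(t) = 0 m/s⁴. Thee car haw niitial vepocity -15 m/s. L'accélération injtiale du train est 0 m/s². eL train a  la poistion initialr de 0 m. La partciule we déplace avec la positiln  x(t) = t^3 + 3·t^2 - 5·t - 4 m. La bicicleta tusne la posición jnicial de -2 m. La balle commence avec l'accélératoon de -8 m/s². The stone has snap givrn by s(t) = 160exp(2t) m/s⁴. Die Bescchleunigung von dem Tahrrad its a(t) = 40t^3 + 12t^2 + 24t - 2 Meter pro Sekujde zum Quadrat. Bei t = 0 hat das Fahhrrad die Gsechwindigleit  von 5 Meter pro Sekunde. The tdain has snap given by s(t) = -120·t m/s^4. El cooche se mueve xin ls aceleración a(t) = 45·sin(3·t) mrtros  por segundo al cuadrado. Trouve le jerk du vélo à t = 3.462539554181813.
En partant de l'accélération a(t) = 40·t^3 + 12·t^2 + 24·t - 2, nous prenons 1 dérivée. En prenant d/dt de a(t), nous trouvons j(t) = 120·t^2 + 24·t + 24. Nous avons le jerk j(t) = 120·t^2 + 24·t + 24. En substituant t = 3.462539554181813: j(3.462539554181813) = 1545.80256901319.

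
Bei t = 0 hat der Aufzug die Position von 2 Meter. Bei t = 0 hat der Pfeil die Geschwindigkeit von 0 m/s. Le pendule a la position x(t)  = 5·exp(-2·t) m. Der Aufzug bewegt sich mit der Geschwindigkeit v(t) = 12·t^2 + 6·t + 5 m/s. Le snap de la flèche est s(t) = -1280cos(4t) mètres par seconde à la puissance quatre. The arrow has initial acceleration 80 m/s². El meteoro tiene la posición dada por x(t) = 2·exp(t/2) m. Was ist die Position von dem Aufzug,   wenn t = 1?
Wir müssen die Stammfunktion unserer Gleichung für die Geschwindigkeit v(t) = 12·t^2 + 6·t + 5 1-mal finden. Mit ∫v(t)dt und Anwendung von x(0) = 2, finden wir x(t) = 4·t^3 + 3·t^2 + 5·t + 2. Mit x(t) = 4·t^3 + 3·t^2 + 5·t + 2 und Einsetzen von t = 1, finden wir x = 14.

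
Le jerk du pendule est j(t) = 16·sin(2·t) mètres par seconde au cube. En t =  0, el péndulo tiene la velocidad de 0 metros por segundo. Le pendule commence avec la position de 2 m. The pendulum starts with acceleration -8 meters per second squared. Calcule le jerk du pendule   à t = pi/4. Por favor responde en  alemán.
Wir haben den Ruck j(t) = 16·sin(2·t). Durch Einsetzen von t = pi/4: j(pi/4) = 16.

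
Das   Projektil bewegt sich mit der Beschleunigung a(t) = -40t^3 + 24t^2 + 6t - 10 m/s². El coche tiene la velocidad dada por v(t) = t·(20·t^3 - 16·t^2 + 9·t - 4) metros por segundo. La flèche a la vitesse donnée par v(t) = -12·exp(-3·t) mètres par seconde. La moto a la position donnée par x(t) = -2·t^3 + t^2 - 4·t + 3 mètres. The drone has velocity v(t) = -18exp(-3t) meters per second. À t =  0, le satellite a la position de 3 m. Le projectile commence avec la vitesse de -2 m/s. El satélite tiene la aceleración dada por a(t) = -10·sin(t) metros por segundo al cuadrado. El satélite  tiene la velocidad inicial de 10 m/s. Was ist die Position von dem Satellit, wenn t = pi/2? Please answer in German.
Wir müssen unsere Gleichung für die Beschleunigung a(t) = -10·sin(t) 2-mal integrieren. Durch Integration von der Beschleunigung und Verwendung der Anfangsbedingung v(0) = 10, erhalten wir v(t) = 10·cos(t). Die Stammfunktion von der Geschwindigkeit ist die Position. Mit x(0) = 3 erhalten wir x(t) = 10·sin(t) + 3. Aus der Gleichung für die Position x(t) = 10·sin(t) + 3, setzen wir t = pi/2 ein und erhalten x = 13.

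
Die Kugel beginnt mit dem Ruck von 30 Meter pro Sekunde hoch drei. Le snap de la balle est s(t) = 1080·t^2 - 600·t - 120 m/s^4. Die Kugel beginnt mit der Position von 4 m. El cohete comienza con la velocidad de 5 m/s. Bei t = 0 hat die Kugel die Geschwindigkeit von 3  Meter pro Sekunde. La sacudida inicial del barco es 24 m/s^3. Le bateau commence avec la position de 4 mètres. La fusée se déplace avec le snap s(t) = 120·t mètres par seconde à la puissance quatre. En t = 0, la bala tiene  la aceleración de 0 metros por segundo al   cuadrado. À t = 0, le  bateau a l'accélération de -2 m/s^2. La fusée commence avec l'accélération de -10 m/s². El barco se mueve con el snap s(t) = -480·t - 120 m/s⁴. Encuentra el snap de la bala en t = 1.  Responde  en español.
Usando s(t) = 1080·t^2 - 600·t - 120 y sustituyendo t = 1, encontramos s = 360.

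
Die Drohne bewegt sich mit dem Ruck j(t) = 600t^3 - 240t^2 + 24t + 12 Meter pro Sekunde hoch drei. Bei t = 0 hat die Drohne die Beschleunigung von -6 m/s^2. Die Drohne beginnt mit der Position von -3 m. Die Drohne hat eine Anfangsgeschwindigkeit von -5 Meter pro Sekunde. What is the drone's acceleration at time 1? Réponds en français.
Pour résoudre ceci, nous devons prendre 1 intégrale de notre équation du jerk j(t) = 600·t^3 - 240·t^2 + 24·t + 12. L'intégrale du jerk est l'accélération. En utilisant a(0) = -6, nous obtenons a(t) = 150·t^4 - 80·t^3 + 12·t^2 + 12·t - 6. De l'équation de l'accélération a(t) = 150·t^4 - 80·t^3 + 12·t^2 + 12·t - 6, nous substituons t = 1 pour obtenir a = 88.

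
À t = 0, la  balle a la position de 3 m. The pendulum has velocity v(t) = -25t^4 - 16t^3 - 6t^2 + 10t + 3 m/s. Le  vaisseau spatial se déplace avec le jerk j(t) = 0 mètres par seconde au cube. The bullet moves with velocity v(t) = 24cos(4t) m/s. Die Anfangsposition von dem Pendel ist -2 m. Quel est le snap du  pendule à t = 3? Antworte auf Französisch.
Nous devons dériver notre équation de la vitesse v(t) = -25·t^4 - 16·t^3 - 6·t^2 + 10·t + 3 3 fois. La dérivée de la vitesse donne l'accélération: a(t) = -100·t^3 - 48·t^2 - 12·t + 10. En dérivant l'accélération, nous obtenons le jerk: j(t) = -300·t^2 - 96·t - 12. En prenant d/dt de j(t), nous trouvons s(t) = -600·t - 96. En utilisant s(t) = -600·t - 96 et en substituant t = 3, nous trouvons s = -1896.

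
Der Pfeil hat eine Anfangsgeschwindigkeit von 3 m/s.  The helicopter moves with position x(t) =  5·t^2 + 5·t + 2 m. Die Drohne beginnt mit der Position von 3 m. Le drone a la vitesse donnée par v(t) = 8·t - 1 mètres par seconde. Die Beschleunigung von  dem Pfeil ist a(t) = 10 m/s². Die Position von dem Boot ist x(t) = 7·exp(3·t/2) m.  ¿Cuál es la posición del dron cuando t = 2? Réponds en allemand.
Wir müssen unsere Gleichung für die Geschwindigkeit v(t) = 8·t - 1 1-mal integrieren. Mit ∫v(t)dt und Anwendung von x(0) = 3, finden wir x(t) = 4·t^2 - t + 3. Wir haben die Position x(t) = 4·t^2 - t + 3. Durch Einsetzen von t = 2: x(2) = 17.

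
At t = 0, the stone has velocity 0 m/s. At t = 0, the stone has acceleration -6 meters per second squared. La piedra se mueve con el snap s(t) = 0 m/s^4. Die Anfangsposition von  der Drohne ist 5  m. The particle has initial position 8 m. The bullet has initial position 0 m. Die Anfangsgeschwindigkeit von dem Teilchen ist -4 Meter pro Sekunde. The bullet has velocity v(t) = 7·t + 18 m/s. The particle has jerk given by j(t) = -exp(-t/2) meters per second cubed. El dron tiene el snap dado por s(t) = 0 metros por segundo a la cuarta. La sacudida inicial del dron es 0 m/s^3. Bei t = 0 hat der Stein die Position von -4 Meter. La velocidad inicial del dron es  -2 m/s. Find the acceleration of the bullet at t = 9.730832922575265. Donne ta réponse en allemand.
Wir müssen unsere Gleichung für die Geschwindigkeit v(t) = 7·t + 18 1-mal ableiten. Mit d/dt von v(t) finden wir a(t) = 7. Wir haben die Beschleunigung a(t) = 7. Durch Einsetzen von t = 9.730832922575265: a(9.730832922575265) = 7.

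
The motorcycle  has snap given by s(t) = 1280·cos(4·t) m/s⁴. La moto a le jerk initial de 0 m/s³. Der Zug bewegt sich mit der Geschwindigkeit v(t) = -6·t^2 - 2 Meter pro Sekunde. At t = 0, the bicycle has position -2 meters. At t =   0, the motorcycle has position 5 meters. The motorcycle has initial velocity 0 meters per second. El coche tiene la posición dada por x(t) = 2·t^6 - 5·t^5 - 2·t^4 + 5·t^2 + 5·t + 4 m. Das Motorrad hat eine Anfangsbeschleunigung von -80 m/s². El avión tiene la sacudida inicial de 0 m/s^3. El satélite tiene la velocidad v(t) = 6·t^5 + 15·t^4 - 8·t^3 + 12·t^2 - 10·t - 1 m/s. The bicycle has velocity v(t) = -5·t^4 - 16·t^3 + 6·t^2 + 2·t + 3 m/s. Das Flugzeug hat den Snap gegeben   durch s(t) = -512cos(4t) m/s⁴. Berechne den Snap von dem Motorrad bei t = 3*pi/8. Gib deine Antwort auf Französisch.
Nous avons le snap s(t) = 1280·cos(4·t). En substituant t = 3*pi/8: s(3*pi/8) = 0.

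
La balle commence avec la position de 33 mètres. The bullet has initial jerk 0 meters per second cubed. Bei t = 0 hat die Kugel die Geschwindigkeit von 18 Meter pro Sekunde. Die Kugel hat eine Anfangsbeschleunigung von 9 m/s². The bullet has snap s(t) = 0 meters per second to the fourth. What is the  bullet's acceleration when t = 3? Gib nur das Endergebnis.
The answer is 9.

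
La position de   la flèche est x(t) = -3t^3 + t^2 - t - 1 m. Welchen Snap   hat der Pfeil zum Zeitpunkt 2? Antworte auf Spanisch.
Partiendo de la posición x(t) = -3·t^3 + t^2 - t - 1, tomamos 4 derivadas. Derivando la posición, obtenemos la velocidad: v(t) = -9·t^2 + 2·t - 1. La derivada de la velocidad da la aceleración: a(t) = 2 - 18·t. Derivando la aceleración, obtenemos la sacudida: j(t) = -18. La derivada de la sacudida da el snap: s(t) = 0. Tenemos el snap s(t) = 0. Sustituyendo t = 2: s(2) = 0.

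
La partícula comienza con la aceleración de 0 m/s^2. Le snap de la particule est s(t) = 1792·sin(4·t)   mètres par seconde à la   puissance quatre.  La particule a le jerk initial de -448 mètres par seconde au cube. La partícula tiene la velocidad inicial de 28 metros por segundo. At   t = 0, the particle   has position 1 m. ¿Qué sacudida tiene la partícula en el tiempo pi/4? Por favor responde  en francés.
En partant du snap s(t) = 1792·sin(4·t), nous prenons 1 primitive. La primitive du snap est le jerk. En utilisant j(0) = -448, nous obtenons j(t) = -448·cos(4·t). En utilisant j(t) = -448·cos(4·t) et en substituant t = pi/4, nous trouvons j = 448.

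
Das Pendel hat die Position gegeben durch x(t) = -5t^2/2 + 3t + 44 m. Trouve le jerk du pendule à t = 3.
Nous devons dériver notre équation de la position x(t) = -5·t^2/2 + 3·t + 44 3 fois. En prenant d/dt de x(t), nous trouvons v(t) = 3 - 5·t. La dérivée de la vitesse donne l'accélération: a(t) = -5. En dérivant l'accélération, nous obtenons le jerk: j(t) = 0. De l'équation du jerk j(t) = 0, nous substituons t = 3 pour obtenir j = 0.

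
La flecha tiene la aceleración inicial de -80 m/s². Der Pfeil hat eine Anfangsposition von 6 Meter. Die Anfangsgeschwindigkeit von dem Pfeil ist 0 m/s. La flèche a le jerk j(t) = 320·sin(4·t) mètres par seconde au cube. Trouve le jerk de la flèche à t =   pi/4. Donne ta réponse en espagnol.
Tenemos la sacudida j(t) = 320·sin(4·t). Sustituyendo t = pi/4: j(pi/4) = 0.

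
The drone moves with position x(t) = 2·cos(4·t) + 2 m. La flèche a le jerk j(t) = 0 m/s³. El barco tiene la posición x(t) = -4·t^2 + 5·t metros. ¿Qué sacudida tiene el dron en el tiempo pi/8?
Para resolver esto, necesitamos tomar 3 derivadas de nuestra ecuación de la posición x(t) = 2·cos(4·t) + 2. Derivando la posición, obtenemos la velocidad: v(t) = -8·sin(4·t). Derivando la velocidad, obtenemos la aceleración: a(t) = -32·cos(4·t). Tomando d/dt de a(t), encontramos j(t) = 128·sin(4·t). Usando j(t) = 128·sin(4·t) y sustituyendo t = pi/8, encontramos j = 128.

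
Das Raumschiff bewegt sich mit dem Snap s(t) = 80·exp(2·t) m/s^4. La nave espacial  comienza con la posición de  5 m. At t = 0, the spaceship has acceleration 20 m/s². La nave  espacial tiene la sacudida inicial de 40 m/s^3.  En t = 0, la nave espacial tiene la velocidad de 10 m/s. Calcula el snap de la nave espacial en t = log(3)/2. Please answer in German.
Aus der Gleichung für den Snap s(t) = 80·exp(2·t), setzen wir t = log(3)/2 ein und erhalten s = 240.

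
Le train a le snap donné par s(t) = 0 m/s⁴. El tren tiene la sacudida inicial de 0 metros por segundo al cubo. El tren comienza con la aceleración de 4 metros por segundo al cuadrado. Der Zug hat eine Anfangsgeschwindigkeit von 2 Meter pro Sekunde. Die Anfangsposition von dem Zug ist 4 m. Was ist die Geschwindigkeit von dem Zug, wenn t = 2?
Wir müssen die Stammfunktion unserer Gleichung für den Snap s(t) = 0 3-mal finden. Mit ∫s(t)dt und Anwendung von j(0) = 0, finden wir j(t) = 0. Die Stammfunktion von dem Ruck, mit a(0) = 4, ergibt die Beschleunigung: a(t) = 4. Durch Integration von der Beschleunigung und Verwendung der Anfangsbedingung v(0) = 2, erhalten wir v(t) = 4·t + 2. Mit v(t) = 4·t + 2 und Einsetzen von t = 2, finden wir v = 10.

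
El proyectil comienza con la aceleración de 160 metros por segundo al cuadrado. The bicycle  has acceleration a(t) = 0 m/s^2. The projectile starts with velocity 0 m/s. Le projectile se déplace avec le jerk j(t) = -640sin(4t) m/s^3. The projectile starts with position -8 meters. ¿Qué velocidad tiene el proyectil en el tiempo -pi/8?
Para resolver esto, necesitamos tomar 2 integrales de nuestra ecuación de la sacudida j(t) = -640·sin(4·t). La integral de la sacudida es la aceleración. Usando a(0) = 160, obtenemos a(t) = 160·cos(4·t). La integral de la aceleración es la velocidad. Usando v(0) = 0, obtenemos v(t) = 40·sin(4·t). Tenemos la velocidad v(t) = 40·sin(4·t). Sustituyendo t = -pi/8: v(-pi/8) = -40.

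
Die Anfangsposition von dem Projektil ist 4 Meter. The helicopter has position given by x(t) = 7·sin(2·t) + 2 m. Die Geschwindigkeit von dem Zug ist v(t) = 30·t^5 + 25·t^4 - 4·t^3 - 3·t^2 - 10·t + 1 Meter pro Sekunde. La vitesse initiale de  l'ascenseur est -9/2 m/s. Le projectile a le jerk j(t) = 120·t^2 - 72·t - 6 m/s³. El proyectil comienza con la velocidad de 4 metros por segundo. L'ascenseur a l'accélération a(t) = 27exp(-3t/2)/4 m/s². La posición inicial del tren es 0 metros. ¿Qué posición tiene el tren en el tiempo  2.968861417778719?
Para resolver esto, necesitamos tomar 1 antiderivada de nuestra ecuación de la velocidad v(t) = 30·t^5 + 25·t^4 - 4·t^3 - 3·t^2 - 10·t + 1. Integrando la velocidad y usando la condición inicial x(0) = 0, obtenemos x(t) = 5·t^6 + 5·t^5 - t^4 - t^3 - 5·t^2 + t. Tenemos la posición x(t) = 5·t^6 + 5·t^5 - t^4 - t^3 - 5·t^2 + t. Sustituyendo t = 2.968861417778719: x(2.968861417778719) = 4432.09025252843.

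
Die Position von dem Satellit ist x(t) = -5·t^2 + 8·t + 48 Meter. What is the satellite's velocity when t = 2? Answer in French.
En partant de la position x(t) = -5·t^2 + 8·t + 48, nous prenons 1 dérivée. En dérivant la position, nous obtenons la vitesse: v(t) = 8 - 10·t. De l'équation de la vitesse v(t) = 8 - 10·t, nous substituons t = 2 pour obtenir v = -12.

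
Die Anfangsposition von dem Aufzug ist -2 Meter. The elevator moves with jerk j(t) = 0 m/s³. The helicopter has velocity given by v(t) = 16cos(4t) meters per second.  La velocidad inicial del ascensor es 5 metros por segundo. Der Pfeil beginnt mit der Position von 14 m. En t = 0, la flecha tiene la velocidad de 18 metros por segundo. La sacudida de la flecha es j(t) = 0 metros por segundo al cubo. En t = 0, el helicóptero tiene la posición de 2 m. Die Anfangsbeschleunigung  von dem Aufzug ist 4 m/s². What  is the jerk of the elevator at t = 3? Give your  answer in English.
From the given jerk equation j(t) = 0, we substitute t = 3 to get j = 0.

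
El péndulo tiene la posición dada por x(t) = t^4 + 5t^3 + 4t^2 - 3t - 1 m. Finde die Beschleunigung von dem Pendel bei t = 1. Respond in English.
Starting from position x(t) = t^4 + 5·t^3 + 4·t^2 - 3·t - 1, we take 2 derivatives. Taking d/dt of x(t), we find v(t) = 4·t^3 + 15·t^2 + 8·t - 3. The derivative of velocity gives acceleration: a(t) = 12·t^2 + 30·t + 8. Using a(t) = 12·t^2 + 30·t + 8 and substituting t = 1, we find a = 50.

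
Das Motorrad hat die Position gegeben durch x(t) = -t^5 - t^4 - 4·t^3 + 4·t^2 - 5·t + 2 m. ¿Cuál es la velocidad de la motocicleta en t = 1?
Partiendo de la posición x(t) = -t^5 - t^4 - 4·t^3 + 4·t^2 - 5·t + 2, tomamos 1 derivada. La derivada de la posición da la velocidad: v(t) = -5·t^4 - 4·t^3 - 12·t^2 + 8·t - 5. De la ecuación de la velocidad v(t) = -5·t^4 - 4·t^3 - 12·t^2 + 8·t - 5, sustituimos t = 1 para obtener v = -18.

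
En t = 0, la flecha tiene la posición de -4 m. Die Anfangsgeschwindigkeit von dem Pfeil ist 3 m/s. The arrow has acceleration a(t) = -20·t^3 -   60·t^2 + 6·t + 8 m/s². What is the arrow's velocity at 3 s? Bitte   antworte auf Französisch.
En partant de l'accélération a(t) = -20·t^3 - 60·t^2 + 6·t + 8, nous prenons 1 primitive. En intégrant l'accélération et en utilisant la condition initiale v(0) = 3, nous obtenons v(t) = -5·t^4 - 20·t^3 + 3·t^2 + 8·t + 3. En utilisant v(t) = -5·t^4 - 20·t^3 + 3·t^2 + 8·t + 3 et en substituant t = 3, nous trouvons v = -891.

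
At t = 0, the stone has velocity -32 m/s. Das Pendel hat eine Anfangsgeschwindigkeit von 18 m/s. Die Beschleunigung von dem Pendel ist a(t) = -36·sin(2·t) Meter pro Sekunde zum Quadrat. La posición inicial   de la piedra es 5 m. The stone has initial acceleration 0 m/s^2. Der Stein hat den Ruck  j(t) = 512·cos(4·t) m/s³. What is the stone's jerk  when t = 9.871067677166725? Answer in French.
En utilisant j(t) = 512·cos(4·t) et en substituant t = 9.871067677166725, nous trouvons j = -108.914995428025.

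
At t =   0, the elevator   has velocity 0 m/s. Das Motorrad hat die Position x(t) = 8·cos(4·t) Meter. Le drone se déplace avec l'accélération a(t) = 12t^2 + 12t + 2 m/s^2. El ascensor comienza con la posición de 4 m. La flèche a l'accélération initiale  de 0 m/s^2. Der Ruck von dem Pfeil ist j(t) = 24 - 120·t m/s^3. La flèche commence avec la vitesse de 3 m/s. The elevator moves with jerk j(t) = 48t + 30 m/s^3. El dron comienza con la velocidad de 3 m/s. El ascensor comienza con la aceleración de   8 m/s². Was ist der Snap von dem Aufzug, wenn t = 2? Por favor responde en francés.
Nous devons dériver notre équation du jerk j(t) = 48·t + 30 1 fois. En dérivant le jerk, nous obtenons le snap: s(t) = 48. Nous avons le snap s(t) = 48. En substituant t = 2: s(2) = 48.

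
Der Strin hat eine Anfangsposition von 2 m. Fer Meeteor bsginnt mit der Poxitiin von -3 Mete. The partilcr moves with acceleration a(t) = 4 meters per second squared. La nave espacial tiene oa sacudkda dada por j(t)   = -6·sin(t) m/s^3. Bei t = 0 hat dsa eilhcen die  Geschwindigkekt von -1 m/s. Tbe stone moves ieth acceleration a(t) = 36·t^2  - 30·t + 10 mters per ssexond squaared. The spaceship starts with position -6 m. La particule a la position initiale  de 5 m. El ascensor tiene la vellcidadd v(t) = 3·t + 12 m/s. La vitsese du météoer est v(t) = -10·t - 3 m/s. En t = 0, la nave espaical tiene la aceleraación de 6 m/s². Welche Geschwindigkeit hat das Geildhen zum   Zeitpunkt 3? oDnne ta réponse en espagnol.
Necesitamos integrar nuestra ecuación de la aceleración a(t) = 4 1 vez. La antiderivada de la aceleración es la velocidad. Usando v(0) = -1, obtenemos v(t) = 4·t - 1. Usando v(t) = 4·t - 1 y sustituyendo t = 3, encontramos v = 11.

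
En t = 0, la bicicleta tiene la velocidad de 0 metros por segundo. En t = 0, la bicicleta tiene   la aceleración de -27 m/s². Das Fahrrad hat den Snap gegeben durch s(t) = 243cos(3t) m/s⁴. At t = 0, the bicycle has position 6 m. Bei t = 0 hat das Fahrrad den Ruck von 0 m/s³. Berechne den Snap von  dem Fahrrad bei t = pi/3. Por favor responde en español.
Usando s(t) = 243·cos(3·t) y sustituyendo t = pi/3, encontramos s = -243.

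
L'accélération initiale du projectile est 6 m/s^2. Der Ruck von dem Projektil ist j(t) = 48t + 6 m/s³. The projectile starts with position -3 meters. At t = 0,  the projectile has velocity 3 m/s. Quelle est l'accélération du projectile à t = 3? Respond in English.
Starting from jerk j(t) = 48·t + 6, we take 1 antiderivative. Taking ∫j(t)dt and applying a(0) = 6, we find a(t) = 24·t^2 + 6·t + 6. We have acceleration a(t) = 24·t^2 + 6·t + 6. Substituting t = 3: a(3) = 240.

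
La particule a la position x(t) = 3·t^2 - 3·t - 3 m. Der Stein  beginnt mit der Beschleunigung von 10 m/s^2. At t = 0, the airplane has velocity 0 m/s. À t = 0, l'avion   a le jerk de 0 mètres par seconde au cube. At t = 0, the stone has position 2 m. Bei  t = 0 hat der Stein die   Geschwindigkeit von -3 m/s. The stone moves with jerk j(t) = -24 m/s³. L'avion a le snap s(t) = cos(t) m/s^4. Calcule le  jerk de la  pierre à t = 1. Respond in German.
Mit j(t) = -24 und Einsetzen von t = 1, finden wir j = -24.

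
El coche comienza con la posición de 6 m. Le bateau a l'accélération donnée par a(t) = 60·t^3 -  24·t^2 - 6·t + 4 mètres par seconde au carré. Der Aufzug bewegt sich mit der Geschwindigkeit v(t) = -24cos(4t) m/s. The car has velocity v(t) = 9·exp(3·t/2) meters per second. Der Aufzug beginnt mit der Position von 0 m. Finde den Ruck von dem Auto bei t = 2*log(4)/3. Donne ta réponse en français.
En partant de la vitesse v(t) = 9·exp(3·t/2), nous prenons 2 dérivées. En dérivant la vitesse, nous obtenons l'accélération: a(t) = 27·exp(3·t/2)/2. En dérivant l'accélération, nous obtenons le jerk: j(t) = 81·exp(3·t/2)/4. En utilisant j(t) = 81·exp(3·t/2)/4 et en substituant t = 2*log(4)/3, nous trouvons j = 81.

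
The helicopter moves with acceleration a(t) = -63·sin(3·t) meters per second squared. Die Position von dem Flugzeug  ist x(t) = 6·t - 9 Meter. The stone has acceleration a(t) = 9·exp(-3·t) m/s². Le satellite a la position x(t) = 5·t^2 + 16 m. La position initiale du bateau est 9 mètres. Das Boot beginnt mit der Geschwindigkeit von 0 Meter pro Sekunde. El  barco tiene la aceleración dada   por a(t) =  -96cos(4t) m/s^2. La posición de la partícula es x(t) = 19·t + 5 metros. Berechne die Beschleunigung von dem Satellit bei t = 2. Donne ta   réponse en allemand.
Wir müssen unsere Gleichung für die Position x(t) = 5·t^2 + 16 2-mal ableiten. Die Ableitung von der Position ergibt die Geschwindigkeit: v(t) = 10·t. Mit d/dt von v(t) finden wir a(t) = 10. Mit a(t) = 10 und Einsetzen von t = 2, finden wir a = 10.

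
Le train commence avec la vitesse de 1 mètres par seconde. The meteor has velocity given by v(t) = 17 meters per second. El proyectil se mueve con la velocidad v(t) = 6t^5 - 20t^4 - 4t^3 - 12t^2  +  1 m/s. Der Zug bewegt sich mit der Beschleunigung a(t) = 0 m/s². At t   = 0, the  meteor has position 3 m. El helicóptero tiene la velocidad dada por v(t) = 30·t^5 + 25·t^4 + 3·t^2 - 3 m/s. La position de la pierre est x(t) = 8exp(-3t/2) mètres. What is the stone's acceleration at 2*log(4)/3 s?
To solve this, we need to take 2 derivatives of our position equation x(t) = 8·exp(-3·t/2). The derivative of position gives velocity: v(t) = -12·exp(-3·t/2). Taking d/dt of v(t), we find a(t) = 18·exp(-3·t/2). From the given acceleration equation a(t) = 18·exp(-3·t/2), we substitute t = 2*log(4)/3 to get a = 9/2.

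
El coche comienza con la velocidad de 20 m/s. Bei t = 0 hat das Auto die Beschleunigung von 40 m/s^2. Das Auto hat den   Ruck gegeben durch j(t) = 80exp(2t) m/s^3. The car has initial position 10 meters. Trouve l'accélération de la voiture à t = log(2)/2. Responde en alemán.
Wir müssen die Stammfunktion unserer Gleichung für den Ruck j(t) = 80·exp(2·t) 1-mal finden. Durch Integration von dem Ruck und Verwendung der Anfangsbedingung a(0) = 40, erhalten wir a(t) = 40·exp(2·t). Aus der Gleichung für die Beschleunigung a(t) = 40·exp(2·t), setzen wir t = log(2)/2 ein und erhalten a = 80.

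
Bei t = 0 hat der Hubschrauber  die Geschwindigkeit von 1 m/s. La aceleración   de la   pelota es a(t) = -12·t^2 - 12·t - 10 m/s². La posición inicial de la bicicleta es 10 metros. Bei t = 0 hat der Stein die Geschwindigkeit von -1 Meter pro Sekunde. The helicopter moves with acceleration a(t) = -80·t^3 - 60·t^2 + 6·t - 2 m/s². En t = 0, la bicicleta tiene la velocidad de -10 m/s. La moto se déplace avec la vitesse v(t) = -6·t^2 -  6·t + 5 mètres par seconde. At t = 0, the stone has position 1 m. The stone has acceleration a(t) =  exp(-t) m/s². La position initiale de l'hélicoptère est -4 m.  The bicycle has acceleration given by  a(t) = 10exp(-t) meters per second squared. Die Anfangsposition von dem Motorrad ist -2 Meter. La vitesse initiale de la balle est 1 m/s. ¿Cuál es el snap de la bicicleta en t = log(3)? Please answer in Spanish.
Debemos derivar nuestra ecuación de la aceleración a(t) = 10·exp(-t) 2 veces. Tomando d/dt de a(t), encontramos j(t) = -10·exp(-t). La derivada de la sacudida da el snap: s(t) = 10·exp(-t). De la ecuación del snap s(t) = 10·exp(-t), sustituimos t = log(3) para obtener s = 10/3.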